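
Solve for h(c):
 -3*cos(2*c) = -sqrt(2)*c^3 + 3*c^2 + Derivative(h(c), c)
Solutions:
 h(c) = C1 + sqrt(2)*c^4/4 - c^3 - 3*sin(2*c)/2


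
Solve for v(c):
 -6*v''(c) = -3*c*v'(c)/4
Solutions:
 v(c) = C1 + C2*erfi(c/4)


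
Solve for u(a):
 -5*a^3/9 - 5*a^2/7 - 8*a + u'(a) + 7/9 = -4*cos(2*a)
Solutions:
 u(a) = C1 + 5*a^4/36 + 5*a^3/21 + 4*a^2 - 7*a/9 - 4*sin(a)*cos(a)


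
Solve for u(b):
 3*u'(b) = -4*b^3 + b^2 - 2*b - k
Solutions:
 u(b) = C1 - b^4/3 + b^3/9 - b^2/3 - b*k/3


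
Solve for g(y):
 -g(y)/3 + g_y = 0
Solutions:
 g(y) = C1*exp(y/3)


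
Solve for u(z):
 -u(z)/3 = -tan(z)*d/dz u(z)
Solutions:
 u(z) = C1*sin(z)^(1/3)


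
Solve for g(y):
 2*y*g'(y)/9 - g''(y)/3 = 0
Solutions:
 g(y) = C1 + C2*erfi(sqrt(3)*y/3)


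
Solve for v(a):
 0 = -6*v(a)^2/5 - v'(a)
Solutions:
 v(a) = 5/(C1 + 6*a)


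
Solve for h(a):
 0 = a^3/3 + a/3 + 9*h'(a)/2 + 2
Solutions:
 h(a) = C1 - a^4/54 - a^2/27 - 4*a/9


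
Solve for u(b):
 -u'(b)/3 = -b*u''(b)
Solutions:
 u(b) = C1 + C2*b^(4/3)


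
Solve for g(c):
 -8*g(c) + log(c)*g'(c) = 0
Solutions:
 g(c) = C1*exp(8*li(c))


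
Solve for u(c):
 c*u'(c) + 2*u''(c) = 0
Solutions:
 u(c) = C1 + C2*erf(c/2)


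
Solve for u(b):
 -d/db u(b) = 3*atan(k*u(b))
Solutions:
 Integral(1/atan(_y*k), (_y, u(b))) = C1 - 3*b


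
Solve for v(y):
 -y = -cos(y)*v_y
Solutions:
 v(y) = C1 + Integral(y/cos(y), y)


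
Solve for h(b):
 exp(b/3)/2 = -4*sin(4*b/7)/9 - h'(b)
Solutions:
 h(b) = C1 - 3*exp(b/3)/2 + 7*cos(4*b/7)/9


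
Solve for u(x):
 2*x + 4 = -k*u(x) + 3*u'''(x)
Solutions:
 u(x) = C1*exp(3^(2/3)*k^(1/3)*x/3) + C2*exp(k^(1/3)*x*(-3^(2/3) + 3*3^(1/6)*I)/6) + C3*exp(-k^(1/3)*x*(3^(2/3) + 3*3^(1/6)*I)/6) - 2*x/k - 4/k


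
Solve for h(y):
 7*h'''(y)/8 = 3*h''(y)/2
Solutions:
 h(y) = C1 + C2*y + C3*exp(12*y/7)


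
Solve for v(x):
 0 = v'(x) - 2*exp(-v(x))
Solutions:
 v(x) = log(C1 + 2*x)


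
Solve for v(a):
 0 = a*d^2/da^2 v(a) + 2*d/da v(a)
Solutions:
 v(a) = C1 + C2/a


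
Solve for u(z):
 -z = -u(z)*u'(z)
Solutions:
 u(z) = -sqrt(C1 + z^2)
 u(z) = sqrt(C1 + z^2)


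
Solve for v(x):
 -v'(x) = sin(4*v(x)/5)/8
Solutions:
 x/8 + 5*log(cos(4*v(x)/5) - 1)/8 - 5*log(cos(4*v(x)/5) + 1)/8 = C1


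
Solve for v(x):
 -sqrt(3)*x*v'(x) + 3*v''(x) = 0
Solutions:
 v(x) = C1 + C2*erfi(sqrt(2)*3^(3/4)*x/6)


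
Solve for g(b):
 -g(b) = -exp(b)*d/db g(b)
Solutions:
 g(b) = C1*exp(-exp(-b))


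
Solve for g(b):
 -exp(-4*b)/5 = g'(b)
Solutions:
 g(b) = C1 + exp(-4*b)/20


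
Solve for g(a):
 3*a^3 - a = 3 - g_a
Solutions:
 g(a) = C1 - 3*a^4/4 + a^2/2 + 3*a


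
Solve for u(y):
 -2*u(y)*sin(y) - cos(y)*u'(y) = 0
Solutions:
 u(y) = C1*cos(y)^2


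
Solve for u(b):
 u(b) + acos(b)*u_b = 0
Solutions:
 u(b) = C1*exp(-Integral(1/acos(b), b))


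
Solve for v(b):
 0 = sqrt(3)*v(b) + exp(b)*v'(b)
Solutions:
 v(b) = C1*exp(sqrt(3)*exp(-b))


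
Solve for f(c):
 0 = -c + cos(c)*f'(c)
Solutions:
 f(c) = C1 + Integral(c/cos(c), c)


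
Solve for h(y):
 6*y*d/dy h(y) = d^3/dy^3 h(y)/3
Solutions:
 h(y) = C1 + Integral(C2*airyai(18^(1/3)*y) + C3*airybi(18^(1/3)*y), y)


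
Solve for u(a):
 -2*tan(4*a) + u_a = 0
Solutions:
 u(a) = C1 - log(cos(4*a))/2


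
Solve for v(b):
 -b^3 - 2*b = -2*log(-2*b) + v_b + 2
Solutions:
 v(b) = C1 - b^4/4 - b^2 + 2*b*log(-b) + 2*b*(-2 + log(2))


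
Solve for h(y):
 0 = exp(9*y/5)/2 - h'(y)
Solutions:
 h(y) = C1 + 5*exp(9*y/5)/18


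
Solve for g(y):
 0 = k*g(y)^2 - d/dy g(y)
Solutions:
 g(y) = -1/(C1 + k*y)


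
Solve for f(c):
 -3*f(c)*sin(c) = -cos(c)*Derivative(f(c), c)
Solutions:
 f(c) = C1/cos(c)^3


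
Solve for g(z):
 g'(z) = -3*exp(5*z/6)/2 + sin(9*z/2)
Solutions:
 g(z) = C1 - 9*exp(5*z/6)/5 - 2*cos(9*z/2)/9


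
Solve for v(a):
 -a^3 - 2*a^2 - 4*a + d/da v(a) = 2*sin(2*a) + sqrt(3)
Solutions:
 v(a) = C1 + a^4/4 + 2*a^3/3 + 2*a^2 + sqrt(3)*a - cos(2*a)


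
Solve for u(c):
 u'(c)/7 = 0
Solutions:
 u(c) = C1


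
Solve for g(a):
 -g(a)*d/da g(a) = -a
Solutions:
 g(a) = -sqrt(C1 + a^2)
 g(a) = sqrt(C1 + a^2)


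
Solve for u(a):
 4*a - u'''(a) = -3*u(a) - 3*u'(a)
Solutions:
 u(a) = C1*exp(-2^(1/3)*a*(2/(sqrt(5) + 3)^(1/3) + 2^(1/3)*(sqrt(5) + 3)^(1/3))/4)*sin(2^(1/3)*sqrt(3)*a*(-2^(1/3)*(sqrt(5) + 3)^(1/3) + 2/(sqrt(5) + 3)^(1/3))/4) + C2*exp(-2^(1/3)*a*(2/(sqrt(5) + 3)^(1/3) + 2^(1/3)*(sqrt(5) + 3)^(1/3))/4)*cos(2^(1/3)*sqrt(3)*a*(-2^(1/3)*(sqrt(5) + 3)^(1/3) + 2/(sqrt(5) + 3)^(1/3))/4) + C3*exp(2^(1/3)*a*((sqrt(5) + 3)^(-1/3) + 2^(1/3)*(sqrt(5) + 3)^(1/3)/2)) - 4*a/3 + 4/3


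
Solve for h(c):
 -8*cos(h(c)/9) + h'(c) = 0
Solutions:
 -8*c - 9*log(sin(h(c)/9) - 1)/2 + 9*log(sin(h(c)/9) + 1)/2 = C1


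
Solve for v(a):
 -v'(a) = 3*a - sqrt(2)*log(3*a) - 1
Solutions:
 v(a) = C1 - 3*a^2/2 + sqrt(2)*a*log(a) - sqrt(2)*a + a + sqrt(2)*a*log(3)


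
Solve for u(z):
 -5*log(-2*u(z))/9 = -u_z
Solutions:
 -9*Integral(1/(log(-_y) + log(2)), (_y, u(z)))/5 = C1 - z


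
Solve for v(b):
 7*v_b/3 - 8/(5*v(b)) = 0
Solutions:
 v(b) = -sqrt(C1 + 1680*b)/35
 v(b) = sqrt(C1 + 1680*b)/35


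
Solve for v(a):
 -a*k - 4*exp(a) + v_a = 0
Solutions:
 v(a) = C1 + a^2*k/2 + 4*exp(a)


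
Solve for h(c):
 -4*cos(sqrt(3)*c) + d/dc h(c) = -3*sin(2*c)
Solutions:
 h(c) = C1 + 4*sqrt(3)*sin(sqrt(3)*c)/3 + 3*cos(2*c)/2


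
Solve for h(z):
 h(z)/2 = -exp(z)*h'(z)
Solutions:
 h(z) = C1*exp(exp(-z)/2)


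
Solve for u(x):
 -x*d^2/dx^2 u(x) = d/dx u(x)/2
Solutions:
 u(x) = C1 + C2*sqrt(x)


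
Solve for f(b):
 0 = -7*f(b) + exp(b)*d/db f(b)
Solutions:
 f(b) = C1*exp(-7*exp(-b))


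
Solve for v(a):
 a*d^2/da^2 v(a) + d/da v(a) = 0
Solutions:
 v(a) = C1 + C2*log(a)


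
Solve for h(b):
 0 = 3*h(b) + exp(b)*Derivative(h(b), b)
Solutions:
 h(b) = C1*exp(3*exp(-b))


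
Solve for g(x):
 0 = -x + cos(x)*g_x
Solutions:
 g(x) = C1 + Integral(x/cos(x), x)


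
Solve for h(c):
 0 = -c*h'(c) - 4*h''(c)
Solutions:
 h(c) = C1 + C2*erf(sqrt(2)*c/4)


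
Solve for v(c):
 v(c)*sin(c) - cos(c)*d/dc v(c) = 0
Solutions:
 v(c) = C1/cos(c)


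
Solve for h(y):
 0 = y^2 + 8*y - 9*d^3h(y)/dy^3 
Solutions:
 h(y) = C1 + C2*y + C3*y^2 + y^5/540 + y^4/27


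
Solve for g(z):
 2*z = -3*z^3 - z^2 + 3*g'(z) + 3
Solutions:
 g(z) = C1 + z^4/4 + z^3/9 + z^2/3 - z


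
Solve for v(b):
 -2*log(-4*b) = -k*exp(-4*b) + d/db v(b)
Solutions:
 v(b) = C1 - 2*b*log(-b) + 2*b*(1 - 2*log(2)) - k*exp(-4*b)/4


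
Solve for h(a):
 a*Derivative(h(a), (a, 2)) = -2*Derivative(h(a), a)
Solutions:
 h(a) = C1 + C2/a


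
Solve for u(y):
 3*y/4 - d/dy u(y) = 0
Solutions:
 u(y) = C1 + 3*y^2/8


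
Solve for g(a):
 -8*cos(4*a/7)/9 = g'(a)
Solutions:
 g(a) = C1 - 14*sin(4*a/7)/9


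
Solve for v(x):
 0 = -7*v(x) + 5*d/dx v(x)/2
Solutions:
 v(x) = C1*exp(14*x/5)


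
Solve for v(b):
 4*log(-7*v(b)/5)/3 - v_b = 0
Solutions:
 -3*Integral(1/(log(-_y) - log(5) + log(7)), (_y, v(b)))/4 = C1 - b


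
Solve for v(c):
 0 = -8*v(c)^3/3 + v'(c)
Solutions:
 v(c) = -sqrt(6)*sqrt(-1/(C1 + 8*c))/2
 v(c) = sqrt(6)*sqrt(-1/(C1 + 8*c))/2


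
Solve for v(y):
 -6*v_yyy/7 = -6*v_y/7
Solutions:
 v(y) = C1 + C2*exp(-y) + C3*exp(y)


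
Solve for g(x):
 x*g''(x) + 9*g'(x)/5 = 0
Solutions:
 g(x) = C1 + C2/x^(4/5)


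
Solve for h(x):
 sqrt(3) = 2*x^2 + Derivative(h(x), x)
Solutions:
 h(x) = C1 - 2*x^3/3 + sqrt(3)*x


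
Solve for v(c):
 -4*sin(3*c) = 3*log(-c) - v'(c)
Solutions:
 v(c) = C1 + 3*c*log(-c) - 3*c - 4*cos(3*c)/3


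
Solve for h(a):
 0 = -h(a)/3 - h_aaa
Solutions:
 h(a) = C3*exp(-3^(2/3)*a/3) + (C1*sin(3^(1/6)*a/2) + C2*cos(3^(1/6)*a/2))*exp(3^(2/3)*a/6)


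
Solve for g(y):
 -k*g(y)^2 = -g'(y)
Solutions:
 g(y) = -1/(C1 + k*y)


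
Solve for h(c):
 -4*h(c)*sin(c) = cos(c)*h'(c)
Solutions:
 h(c) = C1*cos(c)^4


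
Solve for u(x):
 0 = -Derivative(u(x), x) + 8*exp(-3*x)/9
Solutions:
 u(x) = C1 - 8*exp(-3*x)/27


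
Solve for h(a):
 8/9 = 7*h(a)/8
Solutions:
 h(a) = 64/63


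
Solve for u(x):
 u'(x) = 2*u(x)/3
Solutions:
 u(x) = C1*exp(2*x/3)


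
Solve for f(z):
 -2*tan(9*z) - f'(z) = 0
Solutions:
 f(z) = C1 + 2*log(cos(9*z))/9


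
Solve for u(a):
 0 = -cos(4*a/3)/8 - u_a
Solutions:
 u(a) = C1 - 3*sin(4*a/3)/32


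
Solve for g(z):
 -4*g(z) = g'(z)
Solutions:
 g(z) = C1*exp(-4*z)


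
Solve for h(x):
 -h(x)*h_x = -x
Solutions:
 h(x) = -sqrt(C1 + x^2)
 h(x) = sqrt(C1 + x^2)


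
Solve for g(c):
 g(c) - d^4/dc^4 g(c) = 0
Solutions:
 g(c) = C1*exp(-c) + C2*exp(c) + C3*sin(c) + C4*cos(c)


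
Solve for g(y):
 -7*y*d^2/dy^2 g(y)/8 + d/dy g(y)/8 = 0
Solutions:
 g(y) = C1 + C2*y^(8/7)


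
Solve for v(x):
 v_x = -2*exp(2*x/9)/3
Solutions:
 v(x) = C1 - 3*exp(2*x/9)


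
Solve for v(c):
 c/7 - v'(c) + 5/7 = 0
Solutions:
 v(c) = C1 + c^2/14 + 5*c/7


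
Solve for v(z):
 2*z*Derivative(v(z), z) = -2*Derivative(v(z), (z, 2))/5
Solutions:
 v(z) = C1 + C2*erf(sqrt(10)*z/2)


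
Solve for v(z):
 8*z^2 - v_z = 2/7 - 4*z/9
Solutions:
 v(z) = C1 + 8*z^3/3 + 2*z^2/9 - 2*z/7


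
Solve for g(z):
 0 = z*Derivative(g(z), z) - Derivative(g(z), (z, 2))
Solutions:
 g(z) = C1 + C2*erfi(sqrt(2)*z/2)


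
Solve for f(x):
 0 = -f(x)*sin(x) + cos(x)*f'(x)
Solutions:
 f(x) = C1/cos(x)


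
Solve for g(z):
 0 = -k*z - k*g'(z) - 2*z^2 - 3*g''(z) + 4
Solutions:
 g(z) = C1 + C2*exp(-k*z/3) - z^2/2 - 2*z^3/(3*k) + 7*z/k + 6*z^2/k^2 - 36*z/k^3


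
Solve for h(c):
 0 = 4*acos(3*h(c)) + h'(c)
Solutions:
 Integral(1/acos(3*_y), (_y, h(c))) = C1 - 4*c


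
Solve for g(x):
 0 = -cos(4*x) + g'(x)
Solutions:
 g(x) = C1 + sin(4*x)/4


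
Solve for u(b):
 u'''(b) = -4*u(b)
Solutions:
 u(b) = C3*exp(-2^(2/3)*b) + (C1*sin(2^(2/3)*sqrt(3)*b/2) + C2*cos(2^(2/3)*sqrt(3)*b/2))*exp(2^(2/3)*b/2)


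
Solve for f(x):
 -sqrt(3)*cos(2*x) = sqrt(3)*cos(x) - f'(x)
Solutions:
 f(x) = C1 + sqrt(3)*sin(x) + sqrt(3)*sin(2*x)/2


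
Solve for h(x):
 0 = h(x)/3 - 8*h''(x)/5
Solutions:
 h(x) = C1*exp(-sqrt(30)*x/12) + C2*exp(sqrt(30)*x/12)


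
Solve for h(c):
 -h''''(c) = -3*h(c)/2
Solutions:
 h(c) = C1*exp(-2^(3/4)*3^(1/4)*c/2) + C2*exp(2^(3/4)*3^(1/4)*c/2) + C3*sin(2^(3/4)*3^(1/4)*c/2) + C4*cos(2^(3/4)*3^(1/4)*c/2)


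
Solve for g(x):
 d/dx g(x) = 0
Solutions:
 g(x) = C1


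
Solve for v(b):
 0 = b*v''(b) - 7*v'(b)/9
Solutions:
 v(b) = C1 + C2*b^(16/9)


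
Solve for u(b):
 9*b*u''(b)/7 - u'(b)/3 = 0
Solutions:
 u(b) = C1 + C2*b^(34/27)


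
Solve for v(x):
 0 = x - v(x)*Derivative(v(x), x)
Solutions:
 v(x) = -sqrt(C1 + x^2)
 v(x) = sqrt(C1 + x^2)


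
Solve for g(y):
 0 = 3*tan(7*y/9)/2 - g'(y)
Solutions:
 g(y) = C1 - 27*log(cos(7*y/9))/14


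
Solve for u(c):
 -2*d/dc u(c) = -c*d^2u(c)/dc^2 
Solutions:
 u(c) = C1 + C2*c^3


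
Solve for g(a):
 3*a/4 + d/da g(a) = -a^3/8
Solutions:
 g(a) = C1 - a^4/32 - 3*a^2/8


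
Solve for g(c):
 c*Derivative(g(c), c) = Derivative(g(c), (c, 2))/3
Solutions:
 g(c) = C1 + C2*erfi(sqrt(6)*c/2)


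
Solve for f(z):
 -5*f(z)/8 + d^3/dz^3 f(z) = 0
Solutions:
 f(z) = C3*exp(5^(1/3)*z/2) + (C1*sin(sqrt(3)*5^(1/3)*z/4) + C2*cos(sqrt(3)*5^(1/3)*z/4))*exp(-5^(1/3)*z/4)


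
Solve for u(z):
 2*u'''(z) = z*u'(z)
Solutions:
 u(z) = C1 + Integral(C2*airyai(2^(2/3)*z/2) + C3*airybi(2^(2/3)*z/2), z)


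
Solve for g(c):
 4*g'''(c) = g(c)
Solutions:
 g(c) = C3*exp(2^(1/3)*c/2) + (C1*sin(2^(1/3)*sqrt(3)*c/4) + C2*cos(2^(1/3)*sqrt(3)*c/4))*exp(-2^(1/3)*c/4)


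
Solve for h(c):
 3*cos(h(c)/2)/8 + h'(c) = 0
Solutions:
 3*c/8 - log(sin(h(c)/2) - 1) + log(sin(h(c)/2) + 1) = C1


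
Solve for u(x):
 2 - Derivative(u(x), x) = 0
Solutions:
 u(x) = C1 + 2*x


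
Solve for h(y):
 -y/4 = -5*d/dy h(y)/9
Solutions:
 h(y) = C1 + 9*y^2/40


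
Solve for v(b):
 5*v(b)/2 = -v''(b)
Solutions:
 v(b) = C1*sin(sqrt(10)*b/2) + C2*cos(sqrt(10)*b/2)


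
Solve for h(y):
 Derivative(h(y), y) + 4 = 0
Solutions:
 h(y) = C1 - 4*y


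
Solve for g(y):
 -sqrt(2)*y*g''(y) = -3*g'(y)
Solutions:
 g(y) = C1 + C2*y^(1 + 3*sqrt(2)/2)


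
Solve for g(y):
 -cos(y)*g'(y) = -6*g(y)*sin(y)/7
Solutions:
 g(y) = C1/cos(y)^(6/7)


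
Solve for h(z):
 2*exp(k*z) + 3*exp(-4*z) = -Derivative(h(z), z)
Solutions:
 h(z) = C1 + 3*exp(-4*z)/4 - 2*exp(k*z)/k


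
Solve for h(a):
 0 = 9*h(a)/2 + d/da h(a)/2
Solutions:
 h(a) = C1*exp(-9*a)


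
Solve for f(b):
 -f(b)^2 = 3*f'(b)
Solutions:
 f(b) = 3/(C1 + b)


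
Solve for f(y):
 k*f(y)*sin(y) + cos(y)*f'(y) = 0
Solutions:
 f(y) = C1*exp(k*log(cos(y)))


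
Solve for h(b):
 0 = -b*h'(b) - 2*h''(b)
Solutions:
 h(b) = C1 + C2*erf(b/2)


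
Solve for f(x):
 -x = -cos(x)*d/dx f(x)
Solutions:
 f(x) = C1 + Integral(x/cos(x), x)


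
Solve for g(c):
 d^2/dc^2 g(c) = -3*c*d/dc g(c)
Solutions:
 g(c) = C1 + C2*erf(sqrt(6)*c/2)


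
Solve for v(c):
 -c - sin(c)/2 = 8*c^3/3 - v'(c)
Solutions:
 v(c) = C1 + 2*c^4/3 + c^2/2 - cos(c)/2


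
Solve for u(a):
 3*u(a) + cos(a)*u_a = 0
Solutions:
 u(a) = C1*(sin(a) - 1)^(3/2)/(sin(a) + 1)^(3/2)


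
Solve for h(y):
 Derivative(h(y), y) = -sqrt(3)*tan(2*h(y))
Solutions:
 h(y) = -asin(C1*exp(-2*sqrt(3)*y))/2 + pi/2
 h(y) = asin(C1*exp(-2*sqrt(3)*y))/2


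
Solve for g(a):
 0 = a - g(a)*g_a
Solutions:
 g(a) = -sqrt(C1 + a^2)
 g(a) = sqrt(C1 + a^2)


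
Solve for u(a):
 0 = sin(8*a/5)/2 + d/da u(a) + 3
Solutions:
 u(a) = C1 - 3*a + 5*cos(8*a/5)/16


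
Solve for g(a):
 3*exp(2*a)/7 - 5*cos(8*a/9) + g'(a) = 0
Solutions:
 g(a) = C1 - 3*exp(2*a)/14 + 45*sin(8*a/9)/8


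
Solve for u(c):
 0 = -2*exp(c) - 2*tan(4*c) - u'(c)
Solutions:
 u(c) = C1 - 2*exp(c) + log(cos(4*c))/2


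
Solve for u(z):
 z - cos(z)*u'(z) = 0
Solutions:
 u(z) = C1 + Integral(z/cos(z), z)


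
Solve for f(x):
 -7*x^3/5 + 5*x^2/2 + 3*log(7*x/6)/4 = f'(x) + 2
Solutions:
 f(x) = C1 - 7*x^4/20 + 5*x^3/6 + 3*x*log(x)/4 - 11*x/4 - 3*x*log(6)/4 + 3*x*log(7)/4


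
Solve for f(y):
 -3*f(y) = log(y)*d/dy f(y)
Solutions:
 f(y) = C1*exp(-3*li(y))


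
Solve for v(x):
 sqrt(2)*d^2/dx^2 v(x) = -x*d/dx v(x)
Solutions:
 v(x) = C1 + C2*erf(2^(1/4)*x/2)


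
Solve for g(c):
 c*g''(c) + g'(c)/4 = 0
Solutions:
 g(c) = C1 + C2*c^(3/4)


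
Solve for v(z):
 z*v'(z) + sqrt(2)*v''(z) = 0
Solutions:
 v(z) = C1 + C2*erf(2^(1/4)*z/2)


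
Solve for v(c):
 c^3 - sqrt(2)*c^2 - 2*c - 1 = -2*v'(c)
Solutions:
 v(c) = C1 - c^4/8 + sqrt(2)*c^3/6 + c^2/2 + c/2


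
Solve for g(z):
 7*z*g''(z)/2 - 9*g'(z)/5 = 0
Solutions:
 g(z) = C1 + C2*z^(53/35)


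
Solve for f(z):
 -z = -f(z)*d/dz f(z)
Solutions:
 f(z) = -sqrt(C1 + z^2)
 f(z) = sqrt(C1 + z^2)


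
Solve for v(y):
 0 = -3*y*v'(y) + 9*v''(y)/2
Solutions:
 v(y) = C1 + C2*erfi(sqrt(3)*y/3)


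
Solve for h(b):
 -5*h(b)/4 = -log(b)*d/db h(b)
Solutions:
 h(b) = C1*exp(5*li(b)/4)


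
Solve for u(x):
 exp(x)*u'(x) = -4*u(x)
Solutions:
 u(x) = C1*exp(4*exp(-x))


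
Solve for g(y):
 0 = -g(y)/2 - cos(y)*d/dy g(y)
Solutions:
 g(y) = C1*(sin(y) - 1)^(1/4)/(sin(y) + 1)^(1/4)


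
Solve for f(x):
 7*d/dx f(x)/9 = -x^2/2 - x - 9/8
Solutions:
 f(x) = C1 - 3*x^3/14 - 9*x^2/14 - 81*x/56


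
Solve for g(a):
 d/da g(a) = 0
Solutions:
 g(a) = C1


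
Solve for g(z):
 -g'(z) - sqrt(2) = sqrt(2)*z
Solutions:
 g(z) = C1 - sqrt(2)*z^2/2 - sqrt(2)*z


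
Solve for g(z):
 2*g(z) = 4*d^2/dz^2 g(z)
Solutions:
 g(z) = C1*exp(-sqrt(2)*z/2) + C2*exp(sqrt(2)*z/2)


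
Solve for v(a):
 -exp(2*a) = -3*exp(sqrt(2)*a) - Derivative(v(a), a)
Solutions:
 v(a) = C1 + exp(2*a)/2 - 3*sqrt(2)*exp(sqrt(2)*a)/2


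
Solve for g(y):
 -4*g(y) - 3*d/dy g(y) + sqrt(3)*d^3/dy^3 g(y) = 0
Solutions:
 g(y) = C1*exp(-y*(3^(5/6)/(sqrt(12 - sqrt(3)) + 2*sqrt(3))^(1/3) + 3^(2/3)*(sqrt(12 - sqrt(3)) + 2*sqrt(3))^(1/3))/6)*sin(y*(-3^(1/6)*(sqrt(12 - sqrt(3)) + 2*sqrt(3))^(1/3) + 3^(1/3)/(sqrt(12 - sqrt(3)) + 2*sqrt(3))^(1/3))/2) + C2*exp(-y*(3^(5/6)/(sqrt(12 - sqrt(3)) + 2*sqrt(3))^(1/3) + 3^(2/3)*(sqrt(12 - sqrt(3)) + 2*sqrt(3))^(1/3))/6)*cos(y*(-3^(1/6)*(sqrt(12 - sqrt(3)) + 2*sqrt(3))^(1/3) + 3^(1/3)/(sqrt(12 - sqrt(3)) + 2*sqrt(3))^(1/3))/2) + C3*exp(y*(3^(5/6)/(sqrt(12 - sqrt(3)) + 2*sqrt(3))^(1/3) + 3^(2/3)*(sqrt(12 - sqrt(3)) + 2*sqrt(3))^(1/3))/3)


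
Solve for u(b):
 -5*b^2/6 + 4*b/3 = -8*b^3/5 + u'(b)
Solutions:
 u(b) = C1 + 2*b^4/5 - 5*b^3/18 + 2*b^2/3


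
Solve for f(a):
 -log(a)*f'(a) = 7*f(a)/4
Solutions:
 f(a) = C1*exp(-7*li(a)/4)


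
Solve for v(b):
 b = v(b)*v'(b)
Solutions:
 v(b) = -sqrt(C1 + b^2)
 v(b) = sqrt(C1 + b^2)


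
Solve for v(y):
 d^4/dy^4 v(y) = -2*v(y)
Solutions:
 v(y) = (C1*sin(2^(3/4)*y/2) + C2*cos(2^(3/4)*y/2))*exp(-2^(3/4)*y/2) + (C3*sin(2^(3/4)*y/2) + C4*cos(2^(3/4)*y/2))*exp(2^(3/4)*y/2)


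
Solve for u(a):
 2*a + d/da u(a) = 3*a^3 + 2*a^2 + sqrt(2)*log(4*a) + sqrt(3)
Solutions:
 u(a) = C1 + 3*a^4/4 + 2*a^3/3 - a^2 + sqrt(2)*a*log(a) - sqrt(2)*a + sqrt(3)*a + 2*sqrt(2)*a*log(2)


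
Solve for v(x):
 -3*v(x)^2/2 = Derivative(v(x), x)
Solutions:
 v(x) = 2/(C1 + 3*x)


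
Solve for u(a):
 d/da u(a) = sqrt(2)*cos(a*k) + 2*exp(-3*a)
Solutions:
 u(a) = C1 - 2*exp(-3*a)/3 + sqrt(2)*sin(a*k)/k


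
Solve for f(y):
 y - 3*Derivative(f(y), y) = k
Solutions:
 f(y) = C1 - k*y/3 + y^2/6


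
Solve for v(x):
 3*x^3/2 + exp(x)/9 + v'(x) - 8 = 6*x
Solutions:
 v(x) = C1 - 3*x^4/8 + 3*x^2 + 8*x - exp(x)/9


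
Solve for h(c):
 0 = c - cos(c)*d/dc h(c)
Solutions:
 h(c) = C1 + Integral(c/cos(c), c)


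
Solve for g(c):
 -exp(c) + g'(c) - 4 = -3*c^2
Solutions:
 g(c) = C1 - c^3 + 4*c + exp(c)


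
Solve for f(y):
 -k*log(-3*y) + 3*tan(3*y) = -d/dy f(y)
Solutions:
 f(y) = C1 + k*y*(log(-y) - 1) + k*y*log(3) + log(cos(3*y))


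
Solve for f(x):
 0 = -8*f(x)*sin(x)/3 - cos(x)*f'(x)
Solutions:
 f(x) = C1*cos(x)^(8/3)


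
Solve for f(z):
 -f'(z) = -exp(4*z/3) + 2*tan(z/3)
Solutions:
 f(z) = C1 + 3*exp(4*z/3)/4 + 6*log(cos(z/3))


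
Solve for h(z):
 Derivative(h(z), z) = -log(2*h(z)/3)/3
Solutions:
 3*Integral(1/(log(_y) - log(3) + log(2)), (_y, h(z))) = C1 - z


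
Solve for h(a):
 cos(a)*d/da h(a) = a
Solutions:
 h(a) = C1 + Integral(a/cos(a), a)


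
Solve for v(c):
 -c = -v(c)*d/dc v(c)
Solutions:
 v(c) = -sqrt(C1 + c^2)
 v(c) = sqrt(C1 + c^2)


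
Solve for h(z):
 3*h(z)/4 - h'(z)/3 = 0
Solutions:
 h(z) = C1*exp(9*z/4)


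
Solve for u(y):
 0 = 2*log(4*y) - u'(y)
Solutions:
 u(y) = C1 + 2*y*log(y) - 2*y + y*log(16)


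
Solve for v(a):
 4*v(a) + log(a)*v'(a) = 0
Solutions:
 v(a) = C1*exp(-4*li(a))


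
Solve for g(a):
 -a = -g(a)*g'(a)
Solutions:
 g(a) = -sqrt(C1 + a^2)
 g(a) = sqrt(C1 + a^2)


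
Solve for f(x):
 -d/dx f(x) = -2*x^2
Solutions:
 f(x) = C1 + 2*x^3/3


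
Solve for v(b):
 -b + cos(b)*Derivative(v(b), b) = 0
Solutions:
 v(b) = C1 + Integral(b/cos(b), b)


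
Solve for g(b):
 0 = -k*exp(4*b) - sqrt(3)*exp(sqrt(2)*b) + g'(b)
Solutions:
 g(b) = C1 + k*exp(4*b)/4 + sqrt(6)*exp(sqrt(2)*b)/2


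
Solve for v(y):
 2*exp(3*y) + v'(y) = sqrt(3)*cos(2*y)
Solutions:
 v(y) = C1 - 2*exp(3*y)/3 + sqrt(3)*sin(2*y)/2


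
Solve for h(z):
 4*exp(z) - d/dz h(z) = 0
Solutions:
 h(z) = C1 + 4*exp(z)


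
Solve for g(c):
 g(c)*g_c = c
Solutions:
 g(c) = -sqrt(C1 + c^2)
 g(c) = sqrt(C1 + c^2)


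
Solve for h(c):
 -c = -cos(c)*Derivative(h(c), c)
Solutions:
 h(c) = C1 + Integral(c/cos(c), c)


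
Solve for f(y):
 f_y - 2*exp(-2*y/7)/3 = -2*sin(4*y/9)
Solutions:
 f(y) = C1 + 9*cos(4*y/9)/2 - 7*exp(-2*y/7)/3


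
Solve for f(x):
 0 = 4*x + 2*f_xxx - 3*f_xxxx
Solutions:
 f(x) = C1 + C2*x + C3*x^2 + C4*exp(2*x/3) - x^4/12 - x^3/2


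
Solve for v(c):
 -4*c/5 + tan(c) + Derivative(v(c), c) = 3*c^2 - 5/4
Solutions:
 v(c) = C1 + c^3 + 2*c^2/5 - 5*c/4 + log(cos(c))


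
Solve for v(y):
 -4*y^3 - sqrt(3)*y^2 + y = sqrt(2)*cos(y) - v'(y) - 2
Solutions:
 v(y) = C1 + y^4 + sqrt(3)*y^3/3 - y^2/2 - 2*y + sqrt(2)*sin(y)


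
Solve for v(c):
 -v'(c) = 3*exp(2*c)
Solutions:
 v(c) = C1 - 3*exp(2*c)/2


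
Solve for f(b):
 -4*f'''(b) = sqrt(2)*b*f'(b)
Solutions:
 f(b) = C1 + Integral(C2*airyai(-sqrt(2)*b/2) + C3*airybi(-sqrt(2)*b/2), b)


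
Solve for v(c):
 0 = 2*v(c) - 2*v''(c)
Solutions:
 v(c) = C1*exp(-c) + C2*exp(c)


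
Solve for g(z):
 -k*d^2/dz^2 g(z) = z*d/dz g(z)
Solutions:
 g(z) = C1 + C2*sqrt(k)*erf(sqrt(2)*z*sqrt(1/k)/2)


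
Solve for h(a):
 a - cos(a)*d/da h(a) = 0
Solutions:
 h(a) = C1 + Integral(a/cos(a), a)


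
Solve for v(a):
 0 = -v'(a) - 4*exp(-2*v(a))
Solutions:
 v(a) = log(-sqrt(C1 - 8*a))
 v(a) = log(C1 - 8*a)/2


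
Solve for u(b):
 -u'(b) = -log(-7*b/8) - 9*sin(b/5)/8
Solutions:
 u(b) = C1 + b*log(-b) - 3*b*log(2) - b + b*log(7) - 45*cos(b/5)/8


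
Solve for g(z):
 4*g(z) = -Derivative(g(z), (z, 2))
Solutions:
 g(z) = C1*sin(2*z) + C2*cos(2*z)


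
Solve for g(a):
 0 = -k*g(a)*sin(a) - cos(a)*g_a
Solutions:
 g(a) = C1*exp(k*log(cos(a)))


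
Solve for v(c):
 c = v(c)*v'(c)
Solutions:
 v(c) = -sqrt(C1 + c^2)
 v(c) = sqrt(C1 + c^2)


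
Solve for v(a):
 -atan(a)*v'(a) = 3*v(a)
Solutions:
 v(a) = C1*exp(-3*Integral(1/atan(a), a))


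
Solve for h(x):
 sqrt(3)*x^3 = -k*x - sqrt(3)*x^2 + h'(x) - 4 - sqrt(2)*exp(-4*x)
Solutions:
 h(x) = C1 + k*x^2/2 + sqrt(3)*x^4/4 + sqrt(3)*x^3/3 + 4*x - sqrt(2)*exp(-4*x)/4


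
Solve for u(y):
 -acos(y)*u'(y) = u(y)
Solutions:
 u(y) = C1*exp(-Integral(1/acos(y), y))


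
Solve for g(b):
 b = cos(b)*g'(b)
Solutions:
 g(b) = C1 + Integral(b/cos(b), b)


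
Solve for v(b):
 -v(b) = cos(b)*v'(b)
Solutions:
 v(b) = C1*sqrt(sin(b) - 1)/sqrt(sin(b) + 1)


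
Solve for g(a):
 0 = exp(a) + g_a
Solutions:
 g(a) = C1 - exp(a)


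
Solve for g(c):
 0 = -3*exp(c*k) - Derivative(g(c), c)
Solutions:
 g(c) = C1 - 3*exp(c*k)/k


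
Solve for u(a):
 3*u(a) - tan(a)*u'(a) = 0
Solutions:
 u(a) = C1*sin(a)^3


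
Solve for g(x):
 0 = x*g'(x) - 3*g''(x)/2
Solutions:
 g(x) = C1 + C2*erfi(sqrt(3)*x/3)


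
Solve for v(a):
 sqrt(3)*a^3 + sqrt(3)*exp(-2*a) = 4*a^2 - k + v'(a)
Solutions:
 v(a) = C1 + sqrt(3)*a^4/4 - 4*a^3/3 + a*k - sqrt(3)*exp(-2*a)/2


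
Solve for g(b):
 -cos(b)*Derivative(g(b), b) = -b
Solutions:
 g(b) = C1 + Integral(b/cos(b), b)


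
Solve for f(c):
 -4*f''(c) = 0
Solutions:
 f(c) = C1 + C2*c


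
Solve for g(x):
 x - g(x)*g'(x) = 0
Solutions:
 g(x) = -sqrt(C1 + x^2)
 g(x) = sqrt(C1 + x^2)


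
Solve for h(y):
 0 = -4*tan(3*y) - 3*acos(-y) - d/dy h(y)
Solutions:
 h(y) = C1 - 3*y*acos(-y) - 3*sqrt(1 - y^2) + 4*log(cos(3*y))/3


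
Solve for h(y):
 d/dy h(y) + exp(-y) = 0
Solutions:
 h(y) = C1 + exp(-y)


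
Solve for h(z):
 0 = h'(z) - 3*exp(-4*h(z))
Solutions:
 h(z) = log(-I*(C1 + 12*z)^(1/4))
 h(z) = log(I*(C1 + 12*z)^(1/4))
 h(z) = log(-(C1 + 12*z)^(1/4))
 h(z) = log(C1 + 12*z)/4


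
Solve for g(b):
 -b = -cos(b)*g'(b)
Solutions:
 g(b) = C1 + Integral(b/cos(b), b)


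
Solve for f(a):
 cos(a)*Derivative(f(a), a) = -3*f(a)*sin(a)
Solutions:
 f(a) = C1*cos(a)^3


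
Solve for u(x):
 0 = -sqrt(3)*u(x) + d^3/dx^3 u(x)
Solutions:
 u(x) = C3*exp(3^(1/6)*x) + (C1*sin(3^(2/3)*x/2) + C2*cos(3^(2/3)*x/2))*exp(-3^(1/6)*x/2)


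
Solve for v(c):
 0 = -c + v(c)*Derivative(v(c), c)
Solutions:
 v(c) = -sqrt(C1 + c^2)
 v(c) = sqrt(C1 + c^2)


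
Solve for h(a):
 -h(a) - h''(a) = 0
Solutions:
 h(a) = C1*sin(a) + C2*cos(a)


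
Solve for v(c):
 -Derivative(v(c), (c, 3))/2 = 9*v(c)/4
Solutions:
 v(c) = C3*exp(-6^(2/3)*c/2) + (C1*sin(3*2^(2/3)*3^(1/6)*c/4) + C2*cos(3*2^(2/3)*3^(1/6)*c/4))*exp(6^(2/3)*c/4)


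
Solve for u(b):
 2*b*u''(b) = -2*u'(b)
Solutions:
 u(b) = C1 + C2*log(b)


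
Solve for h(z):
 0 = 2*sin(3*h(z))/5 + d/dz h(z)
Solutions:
 2*z/5 + log(cos(3*h(z)) - 1)/6 - log(cos(3*h(z)) + 1)/6 = C1


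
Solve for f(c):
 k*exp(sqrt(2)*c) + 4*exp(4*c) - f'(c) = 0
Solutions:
 f(c) = C1 + sqrt(2)*k*exp(sqrt(2)*c)/2 + exp(4*c)


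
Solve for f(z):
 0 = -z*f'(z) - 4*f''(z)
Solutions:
 f(z) = C1 + C2*erf(sqrt(2)*z/4)


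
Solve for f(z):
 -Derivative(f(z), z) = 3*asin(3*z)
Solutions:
 f(z) = C1 - 3*z*asin(3*z) - sqrt(1 - 9*z^2)


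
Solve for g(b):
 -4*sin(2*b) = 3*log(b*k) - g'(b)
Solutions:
 g(b) = C1 + 3*b*log(b*k) - 3*b - 2*cos(2*b)


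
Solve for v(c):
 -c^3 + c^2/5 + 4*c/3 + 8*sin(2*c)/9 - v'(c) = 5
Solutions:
 v(c) = C1 - c^4/4 + c^3/15 + 2*c^2/3 - 5*c - 4*cos(2*c)/9


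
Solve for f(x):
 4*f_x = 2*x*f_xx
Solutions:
 f(x) = C1 + C2*x^3


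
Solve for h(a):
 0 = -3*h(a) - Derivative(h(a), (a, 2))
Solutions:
 h(a) = C1*sin(sqrt(3)*a) + C2*cos(sqrt(3)*a)


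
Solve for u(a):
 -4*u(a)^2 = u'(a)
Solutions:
 u(a) = 1/(C1 + 4*a)


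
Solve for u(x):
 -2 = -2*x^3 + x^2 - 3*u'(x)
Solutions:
 u(x) = C1 - x^4/6 + x^3/9 + 2*x/3


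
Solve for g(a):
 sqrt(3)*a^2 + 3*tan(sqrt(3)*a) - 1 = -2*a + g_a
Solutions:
 g(a) = C1 + sqrt(3)*a^3/3 + a^2 - a - sqrt(3)*log(cos(sqrt(3)*a))


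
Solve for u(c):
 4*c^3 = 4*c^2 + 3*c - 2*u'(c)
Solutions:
 u(c) = C1 - c^4/2 + 2*c^3/3 + 3*c^2/4


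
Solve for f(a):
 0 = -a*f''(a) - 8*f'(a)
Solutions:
 f(a) = C1 + C2/a^7


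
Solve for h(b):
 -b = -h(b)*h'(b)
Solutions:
 h(b) = -sqrt(C1 + b^2)
 h(b) = sqrt(C1 + b^2)


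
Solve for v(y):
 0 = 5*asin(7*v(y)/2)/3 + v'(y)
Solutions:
 Integral(1/asin(7*_y/2), (_y, v(y))) = C1 - 5*y/3


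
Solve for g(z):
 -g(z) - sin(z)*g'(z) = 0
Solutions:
 g(z) = C1*sqrt(cos(z) + 1)/sqrt(cos(z) - 1)


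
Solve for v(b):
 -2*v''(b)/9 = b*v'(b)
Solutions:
 v(b) = C1 + C2*erf(3*b/2)


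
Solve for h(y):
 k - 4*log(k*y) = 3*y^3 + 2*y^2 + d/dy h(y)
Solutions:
 h(y) = C1 - 3*y^4/4 - 2*y^3/3 + y*(k + 4) - 4*y*log(k*y)


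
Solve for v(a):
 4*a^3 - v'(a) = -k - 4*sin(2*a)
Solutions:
 v(a) = C1 + a^4 + a*k - 2*cos(2*a)


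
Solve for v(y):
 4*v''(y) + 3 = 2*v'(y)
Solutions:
 v(y) = C1 + C2*exp(y/2) + 3*y/2


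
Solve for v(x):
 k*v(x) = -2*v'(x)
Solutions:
 v(x) = C1*exp(-k*x/2)


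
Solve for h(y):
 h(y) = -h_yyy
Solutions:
 h(y) = C3*exp(-y) + (C1*sin(sqrt(3)*y/2) + C2*cos(sqrt(3)*y/2))*exp(y/2)


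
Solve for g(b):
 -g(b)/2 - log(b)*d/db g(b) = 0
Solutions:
 g(b) = C1*exp(-li(b)/2)


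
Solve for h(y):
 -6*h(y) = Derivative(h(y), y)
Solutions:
 h(y) = C1*exp(-6*y)


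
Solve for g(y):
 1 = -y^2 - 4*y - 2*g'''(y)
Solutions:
 g(y) = C1 + C2*y + C3*y^2 - y^5/120 - y^4/12 - y^3/12


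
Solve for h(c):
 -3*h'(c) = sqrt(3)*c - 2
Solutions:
 h(c) = C1 - sqrt(3)*c^2/6 + 2*c/3


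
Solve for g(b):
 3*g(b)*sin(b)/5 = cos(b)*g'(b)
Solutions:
 g(b) = C1/cos(b)^(3/5)


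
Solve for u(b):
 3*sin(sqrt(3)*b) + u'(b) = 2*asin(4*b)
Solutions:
 u(b) = C1 + 2*b*asin(4*b) + sqrt(1 - 16*b^2)/2 + sqrt(3)*cos(sqrt(3)*b)


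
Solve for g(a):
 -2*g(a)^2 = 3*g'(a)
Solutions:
 g(a) = 3/(C1 + 2*a)


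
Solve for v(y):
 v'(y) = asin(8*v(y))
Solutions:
 Integral(1/asin(8*_y), (_y, v(y))) = C1 + y


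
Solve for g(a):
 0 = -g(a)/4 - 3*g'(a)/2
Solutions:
 g(a) = C1*exp(-a/6)


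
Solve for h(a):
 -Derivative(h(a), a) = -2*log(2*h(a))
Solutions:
 -Integral(1/(log(_y) + log(2)), (_y, h(a)))/2 = C1 - a


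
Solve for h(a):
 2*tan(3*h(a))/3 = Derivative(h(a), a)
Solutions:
 h(a) = -asin(C1*exp(2*a))/3 + pi/3
 h(a) = asin(C1*exp(2*a))/3


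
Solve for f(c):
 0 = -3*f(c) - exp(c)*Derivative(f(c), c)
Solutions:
 f(c) = C1*exp(3*exp(-c))


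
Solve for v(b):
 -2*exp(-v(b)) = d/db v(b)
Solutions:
 v(b) = log(C1 - 2*b)


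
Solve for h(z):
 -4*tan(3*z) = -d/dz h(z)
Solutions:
 h(z) = C1 - 4*log(cos(3*z))/3


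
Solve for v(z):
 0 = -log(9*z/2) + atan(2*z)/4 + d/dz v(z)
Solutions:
 v(z) = C1 + z*log(z) - z*atan(2*z)/4 - z - z*log(2) + 2*z*log(3) + log(4*z^2 + 1)/16


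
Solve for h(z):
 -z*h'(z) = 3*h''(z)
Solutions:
 h(z) = C1 + C2*erf(sqrt(6)*z/6)


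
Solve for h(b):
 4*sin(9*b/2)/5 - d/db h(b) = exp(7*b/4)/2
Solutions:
 h(b) = C1 - 2*exp(7*b/4)/7 - 8*cos(9*b/2)/45


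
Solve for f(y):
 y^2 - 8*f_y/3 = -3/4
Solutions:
 f(y) = C1 + y^3/8 + 9*y/32


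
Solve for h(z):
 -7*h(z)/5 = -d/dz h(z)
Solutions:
 h(z) = C1*exp(7*z/5)


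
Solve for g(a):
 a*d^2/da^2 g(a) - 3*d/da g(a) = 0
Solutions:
 g(a) = C1 + C2*a^4


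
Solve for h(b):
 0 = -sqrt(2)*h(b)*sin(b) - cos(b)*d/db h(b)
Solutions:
 h(b) = C1*cos(b)^(sqrt(2))


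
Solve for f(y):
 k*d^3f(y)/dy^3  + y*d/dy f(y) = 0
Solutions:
 f(y) = C1 + Integral(C2*airyai(y*(-1/k)^(1/3)) + C3*airybi(y*(-1/k)^(1/3)), y)


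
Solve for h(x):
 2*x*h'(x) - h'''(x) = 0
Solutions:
 h(x) = C1 + Integral(C2*airyai(2^(1/3)*x) + C3*airybi(2^(1/3)*x), x)


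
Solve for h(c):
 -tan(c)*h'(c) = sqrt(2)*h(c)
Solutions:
 h(c) = C1/sin(c)^(sqrt(2))


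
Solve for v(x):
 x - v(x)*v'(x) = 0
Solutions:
 v(x) = -sqrt(C1 + x^2)
 v(x) = sqrt(C1 + x^2)


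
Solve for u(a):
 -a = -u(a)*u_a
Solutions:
 u(a) = -sqrt(C1 + a^2)
 u(a) = sqrt(C1 + a^2)


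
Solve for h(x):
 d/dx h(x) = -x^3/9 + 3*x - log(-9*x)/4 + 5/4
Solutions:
 h(x) = C1 - x^4/36 + 3*x^2/2 - x*log(-x)/4 + x*(3 - log(3))/2


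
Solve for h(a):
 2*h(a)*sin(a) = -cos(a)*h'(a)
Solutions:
 h(a) = C1*cos(a)^2


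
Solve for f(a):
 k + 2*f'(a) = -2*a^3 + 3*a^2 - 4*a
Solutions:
 f(a) = C1 - a^4/4 + a^3/2 - a^2 - a*k/2


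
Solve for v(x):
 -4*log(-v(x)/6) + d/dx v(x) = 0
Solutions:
 -Integral(1/(log(-_y) - log(6)), (_y, v(x)))/4 = C1 - x


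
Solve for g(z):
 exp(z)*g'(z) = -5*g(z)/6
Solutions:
 g(z) = C1*exp(5*exp(-z)/6)


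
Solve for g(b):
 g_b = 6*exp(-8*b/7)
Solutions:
 g(b) = C1 - 21*exp(-8*b/7)/4


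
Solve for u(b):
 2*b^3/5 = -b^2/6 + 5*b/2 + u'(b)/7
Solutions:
 u(b) = C1 + 7*b^4/10 + 7*b^3/18 - 35*b^2/4


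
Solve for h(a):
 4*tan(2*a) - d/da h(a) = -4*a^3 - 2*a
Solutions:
 h(a) = C1 + a^4 + a^2 - 2*log(cos(2*a))


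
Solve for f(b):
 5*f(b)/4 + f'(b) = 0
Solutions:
 f(b) = C1*exp(-5*b/4)


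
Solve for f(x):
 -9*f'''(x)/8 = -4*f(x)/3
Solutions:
 f(x) = C3*exp(2*2^(2/3)*x/3) + (C1*sin(2^(2/3)*sqrt(3)*x/3) + C2*cos(2^(2/3)*sqrt(3)*x/3))*exp(-2^(2/3)*x/3)


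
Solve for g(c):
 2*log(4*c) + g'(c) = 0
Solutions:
 g(c) = C1 - 2*c*log(c) - c*log(16) + 2*c


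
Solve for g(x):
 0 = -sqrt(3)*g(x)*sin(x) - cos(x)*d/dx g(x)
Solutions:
 g(x) = C1*cos(x)^(sqrt(3))


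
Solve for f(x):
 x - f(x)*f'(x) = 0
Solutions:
 f(x) = -sqrt(C1 + x^2)
 f(x) = sqrt(C1 + x^2)


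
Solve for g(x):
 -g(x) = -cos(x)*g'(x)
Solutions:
 g(x) = C1*sqrt(sin(x) + 1)/sqrt(sin(x) - 1)


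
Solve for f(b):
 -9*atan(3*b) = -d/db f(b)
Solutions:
 f(b) = C1 + 9*b*atan(3*b) - 3*log(9*b^2 + 1)/2


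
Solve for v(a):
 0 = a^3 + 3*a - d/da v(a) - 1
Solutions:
 v(a) = C1 + a^4/4 + 3*a^2/2 - a


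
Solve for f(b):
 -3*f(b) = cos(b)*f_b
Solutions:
 f(b) = C1*(sin(b) - 1)^(3/2)/(sin(b) + 1)^(3/2)


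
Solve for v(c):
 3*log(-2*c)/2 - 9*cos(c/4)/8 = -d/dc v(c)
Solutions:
 v(c) = C1 - 3*c*log(-c)/2 - 3*c*log(2)/2 + 3*c/2 + 9*sin(c/4)/2


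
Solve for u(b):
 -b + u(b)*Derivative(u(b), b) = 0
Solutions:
 u(b) = -sqrt(C1 + b^2)
 u(b) = sqrt(C1 + b^2)


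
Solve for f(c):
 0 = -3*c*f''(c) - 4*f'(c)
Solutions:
 f(c) = C1 + C2/c^(1/3)


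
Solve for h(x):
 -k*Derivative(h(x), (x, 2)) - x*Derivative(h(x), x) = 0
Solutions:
 h(x) = C1 + C2*sqrt(k)*erf(sqrt(2)*x*sqrt(1/k)/2)


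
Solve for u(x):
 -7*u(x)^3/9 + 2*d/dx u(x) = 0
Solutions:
 u(x) = -3*sqrt(-1/(C1 + 7*x))
 u(x) = 3*sqrt(-1/(C1 + 7*x))


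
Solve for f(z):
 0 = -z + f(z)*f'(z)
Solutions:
 f(z) = -sqrt(C1 + z^2)
 f(z) = sqrt(C1 + z^2)


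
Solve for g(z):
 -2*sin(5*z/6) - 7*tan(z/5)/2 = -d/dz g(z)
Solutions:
 g(z) = C1 - 35*log(cos(z/5))/2 - 12*cos(5*z/6)/5


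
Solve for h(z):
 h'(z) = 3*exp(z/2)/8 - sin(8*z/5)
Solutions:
 h(z) = C1 + 3*exp(z/2)/4 + 5*cos(8*z/5)/8


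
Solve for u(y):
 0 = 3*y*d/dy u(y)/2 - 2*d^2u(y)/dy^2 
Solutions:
 u(y) = C1 + C2*erfi(sqrt(6)*y/4)


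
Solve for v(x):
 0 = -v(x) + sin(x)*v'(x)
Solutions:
 v(x) = C1*sqrt(cos(x) - 1)/sqrt(cos(x) + 1)


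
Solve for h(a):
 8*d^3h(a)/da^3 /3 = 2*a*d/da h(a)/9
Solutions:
 h(a) = C1 + Integral(C2*airyai(18^(1/3)*a/6) + C3*airybi(18^(1/3)*a/6), a)


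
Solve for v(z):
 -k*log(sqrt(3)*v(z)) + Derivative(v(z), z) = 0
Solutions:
 Integral(1/(2*log(_y) + log(3)), (_y, v(z))) = C1 + k*z/2


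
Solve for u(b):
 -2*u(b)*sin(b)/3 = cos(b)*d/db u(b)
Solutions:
 u(b) = C1*cos(b)^(2/3)


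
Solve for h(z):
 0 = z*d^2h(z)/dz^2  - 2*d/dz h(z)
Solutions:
 h(z) = C1 + C2*z^3


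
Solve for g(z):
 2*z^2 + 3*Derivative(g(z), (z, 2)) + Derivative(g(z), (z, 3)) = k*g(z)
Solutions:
 g(z) = C1*exp(-z*((-k/2 + sqrt((2 - k)^2 - 4)/2 + 1)^(1/3) + 1 + (-k/2 + sqrt((2 - k)^2 - 4)/2 + 1)^(-1/3))) + C2*exp(z*((-k/2 + sqrt((2 - k)^2 - 4)/2 + 1)^(1/3)/2 - sqrt(3)*I*(-k/2 + sqrt((2 - k)^2 - 4)/2 + 1)^(1/3)/2 - 1 - 2/((-1 + sqrt(3)*I)*(-k/2 + sqrt((2 - k)^2 - 4)/2 + 1)^(1/3)))) + C3*exp(z*((-k/2 + sqrt((2 - k)^2 - 4)/2 + 1)^(1/3)/2 + sqrt(3)*I*(-k/2 + sqrt((2 - k)^2 - 4)/2 + 1)^(1/3)/2 - 1 + 2/((1 + sqrt(3)*I)*(-k/2 + sqrt((2 - k)^2 - 4)/2 + 1)^(1/3)))) + 2*z^2/k + 12/k^2


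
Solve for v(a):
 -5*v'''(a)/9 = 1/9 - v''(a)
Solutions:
 v(a) = C1 + C2*a + C3*exp(9*a/5) + a^2/18


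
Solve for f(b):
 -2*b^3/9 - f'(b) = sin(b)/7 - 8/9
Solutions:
 f(b) = C1 - b^4/18 + 8*b/9 + cos(b)/7


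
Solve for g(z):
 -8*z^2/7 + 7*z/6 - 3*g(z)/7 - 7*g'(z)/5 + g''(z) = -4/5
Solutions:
 g(z) = C1*exp(z*(49 - sqrt(4501))/70) + C2*exp(z*(49 + sqrt(4501))/70) - 8*z^2/3 + 1813*z/90 - 103117/1350


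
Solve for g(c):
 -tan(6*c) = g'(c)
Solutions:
 g(c) = C1 + log(cos(6*c))/6


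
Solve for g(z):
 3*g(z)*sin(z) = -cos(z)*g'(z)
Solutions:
 g(z) = C1*cos(z)^3


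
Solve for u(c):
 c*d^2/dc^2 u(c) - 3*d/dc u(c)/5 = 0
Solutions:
 u(c) = C1 + C2*c^(8/5)


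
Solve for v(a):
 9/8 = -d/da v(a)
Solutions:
 v(a) = C1 - 9*a/8


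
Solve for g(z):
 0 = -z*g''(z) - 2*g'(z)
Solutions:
 g(z) = C1 + C2/z


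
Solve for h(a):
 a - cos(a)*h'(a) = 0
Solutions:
 h(a) = C1 + Integral(a/cos(a), a)


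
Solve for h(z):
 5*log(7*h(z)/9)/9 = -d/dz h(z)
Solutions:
 -9*Integral(1/(-log(_y) - log(7) + 2*log(3)), (_y, h(z)))/5 = C1 - z


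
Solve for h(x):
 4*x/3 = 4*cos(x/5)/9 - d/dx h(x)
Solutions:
 h(x) = C1 - 2*x^2/3 + 20*sin(x/5)/9


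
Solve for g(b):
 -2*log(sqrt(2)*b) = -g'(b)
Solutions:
 g(b) = C1 + 2*b*log(b) - 2*b + b*log(2)


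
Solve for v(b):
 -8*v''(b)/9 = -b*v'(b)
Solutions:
 v(b) = C1 + C2*erfi(3*b/4)


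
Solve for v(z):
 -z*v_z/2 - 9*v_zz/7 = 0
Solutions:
 v(z) = C1 + C2*erf(sqrt(7)*z/6)


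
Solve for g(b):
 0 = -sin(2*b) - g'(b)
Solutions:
 g(b) = C1 + cos(2*b)/2


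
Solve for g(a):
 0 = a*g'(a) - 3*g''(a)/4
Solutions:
 g(a) = C1 + C2*erfi(sqrt(6)*a/3)


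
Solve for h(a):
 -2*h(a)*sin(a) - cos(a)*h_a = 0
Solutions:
 h(a) = C1*cos(a)^2


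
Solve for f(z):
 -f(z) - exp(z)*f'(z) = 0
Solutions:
 f(z) = C1*exp(exp(-z))


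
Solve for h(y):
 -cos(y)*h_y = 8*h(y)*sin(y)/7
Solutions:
 h(y) = C1*cos(y)^(8/7)


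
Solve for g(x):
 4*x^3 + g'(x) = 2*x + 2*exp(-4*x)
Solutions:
 g(x) = C1 - x^4 + x^2 - exp(-4*x)/2


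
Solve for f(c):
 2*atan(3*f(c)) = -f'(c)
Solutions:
 Integral(1/atan(3*_y), (_y, f(c))) = C1 - 2*c


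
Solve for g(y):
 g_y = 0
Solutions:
 g(y) = C1


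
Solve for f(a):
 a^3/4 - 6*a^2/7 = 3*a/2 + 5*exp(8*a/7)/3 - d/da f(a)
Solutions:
 f(a) = C1 - a^4/16 + 2*a^3/7 + 3*a^2/4 + 35*exp(8*a/7)/24


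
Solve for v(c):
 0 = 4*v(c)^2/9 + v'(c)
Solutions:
 v(c) = 9/(C1 + 4*c)


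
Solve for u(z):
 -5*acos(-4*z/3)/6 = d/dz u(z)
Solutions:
 u(z) = C1 - 5*z*acos(-4*z/3)/6 - 5*sqrt(9 - 16*z^2)/24


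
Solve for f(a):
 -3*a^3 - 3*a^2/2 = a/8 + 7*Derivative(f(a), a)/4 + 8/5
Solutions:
 f(a) = C1 - 3*a^4/7 - 2*a^3/7 - a^2/28 - 32*a/35


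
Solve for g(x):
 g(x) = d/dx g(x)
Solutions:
 g(x) = C1*exp(x)


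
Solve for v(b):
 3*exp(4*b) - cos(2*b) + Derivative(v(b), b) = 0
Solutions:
 v(b) = C1 - 3*exp(4*b)/4 + sin(2*b)/2


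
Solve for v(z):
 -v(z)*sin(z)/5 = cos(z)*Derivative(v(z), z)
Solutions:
 v(z) = C1*cos(z)^(1/5)


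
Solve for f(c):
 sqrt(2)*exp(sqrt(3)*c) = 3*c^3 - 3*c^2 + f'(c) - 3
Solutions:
 f(c) = C1 - 3*c^4/4 + c^3 + 3*c + sqrt(6)*exp(sqrt(3)*c)/3


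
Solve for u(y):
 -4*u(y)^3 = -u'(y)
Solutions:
 u(y) = -sqrt(2)*sqrt(-1/(C1 + 4*y))/2
 u(y) = sqrt(2)*sqrt(-1/(C1 + 4*y))/2


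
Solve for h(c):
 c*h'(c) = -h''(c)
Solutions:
 h(c) = C1 + C2*erf(sqrt(2)*c/2)


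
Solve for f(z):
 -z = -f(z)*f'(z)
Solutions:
 f(z) = -sqrt(C1 + z^2)
 f(z) = sqrt(C1 + z^2)


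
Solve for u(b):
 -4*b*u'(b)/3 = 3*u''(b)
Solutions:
 u(b) = C1 + C2*erf(sqrt(2)*b/3)


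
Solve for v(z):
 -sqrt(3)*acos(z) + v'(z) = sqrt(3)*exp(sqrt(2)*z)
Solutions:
 v(z) = C1 + sqrt(3)*(z*acos(z) - sqrt(1 - z^2)) + sqrt(6)*exp(sqrt(2)*z)/2


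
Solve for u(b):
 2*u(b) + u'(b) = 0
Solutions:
 u(b) = C1*exp(-2*b)


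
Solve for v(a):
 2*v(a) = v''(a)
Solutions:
 v(a) = C1*exp(-sqrt(2)*a) + C2*exp(sqrt(2)*a)


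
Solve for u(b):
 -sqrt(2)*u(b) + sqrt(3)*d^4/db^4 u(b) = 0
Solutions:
 u(b) = C1*exp(-2^(1/8)*3^(7/8)*b/3) + C2*exp(2^(1/8)*3^(7/8)*b/3) + C3*sin(2^(1/8)*3^(7/8)*b/3) + C4*cos(2^(1/8)*3^(7/8)*b/3)


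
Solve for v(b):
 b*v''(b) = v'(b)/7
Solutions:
 v(b) = C1 + C2*b^(8/7)


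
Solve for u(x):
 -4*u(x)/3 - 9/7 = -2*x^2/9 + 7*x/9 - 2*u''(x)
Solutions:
 u(x) = C1*exp(-sqrt(6)*x/3) + C2*exp(sqrt(6)*x/3) + x^2/6 - 7*x/12 - 13/28


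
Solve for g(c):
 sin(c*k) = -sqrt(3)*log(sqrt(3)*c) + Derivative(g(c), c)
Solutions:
 g(c) = C1 + sqrt(3)*c*(log(c) - 1) + sqrt(3)*c*log(3)/2 + Piecewise((-cos(c*k)/k, Ne(k, 0)), (0, True))


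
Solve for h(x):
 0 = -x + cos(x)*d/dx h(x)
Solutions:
 h(x) = C1 + Integral(x/cos(x), x)


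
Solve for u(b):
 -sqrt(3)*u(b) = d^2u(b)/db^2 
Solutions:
 u(b) = C1*sin(3^(1/4)*b) + C2*cos(3^(1/4)*b)


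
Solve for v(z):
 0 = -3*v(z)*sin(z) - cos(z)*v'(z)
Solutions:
 v(z) = C1*cos(z)^3


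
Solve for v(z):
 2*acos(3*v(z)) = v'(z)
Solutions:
 Integral(1/acos(3*_y), (_y, v(z))) = C1 + 2*z


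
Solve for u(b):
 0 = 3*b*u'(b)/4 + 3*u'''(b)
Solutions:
 u(b) = C1 + Integral(C2*airyai(-2^(1/3)*b/2) + C3*airybi(-2^(1/3)*b/2), b)


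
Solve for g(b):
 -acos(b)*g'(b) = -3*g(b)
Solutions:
 g(b) = C1*exp(3*Integral(1/acos(b), b))


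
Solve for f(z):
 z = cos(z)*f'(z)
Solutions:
 f(z) = C1 + Integral(z/cos(z), z)
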